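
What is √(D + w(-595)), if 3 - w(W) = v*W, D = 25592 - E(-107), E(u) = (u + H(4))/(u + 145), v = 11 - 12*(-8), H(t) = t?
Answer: 3*√14321706/38 ≈ 298.77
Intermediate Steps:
v = 107 (v = 11 + 96 = 107)
E(u) = (4 + u)/(145 + u) (E(u) = (u + 4)/(u + 145) = (4 + u)/(145 + u))
D = 972599/38 (D = 25592 - (4 - 107)/(145 - 107) = 25592 - (-103)/38 = 25592 - 1*(-103/38) = 25592 + 103/38 = 972599/38 ≈ 25595.)
w(W) = 3 - 107*W
√(D + w(-595)) = √(972599/38 + (3 - 107*(-595))) = √(972599/38 + (3 + 63665)) = √(972599/38 + 63668) = √(3391983/38) = 3*√14321706/38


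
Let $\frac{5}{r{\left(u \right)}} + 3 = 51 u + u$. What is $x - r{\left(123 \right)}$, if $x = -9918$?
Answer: $- \frac{63405779}{6393} \approx -9918.0$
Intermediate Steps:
$r{\left(u \right)} = \frac{5}{-3 + 52 u}$ ($r{\left(u \right)} = \frac{5}{-3 + \left(51 u + u\right)} = \frac{5}{-3 + 52 u}$)
$x - r{\left(123 \right)} = -9918 - \frac{5}{-3 + 52 \cdot 123} = -9918 - \frac{5}{-3 + 6396} = -9918 - \frac{5}{6393} = - \frac{63405779}{6393}$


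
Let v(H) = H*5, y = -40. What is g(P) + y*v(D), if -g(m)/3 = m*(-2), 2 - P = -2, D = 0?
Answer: 24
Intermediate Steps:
P = 4 (P = 2 - 1*(-2) = 2 + 2 = 4)
g(m) = 6*m (g(m) = -3*m*(-2) = -(-6)*m = 6*m)
v(H) = 5*H
g(P) + y*v(D) = 6*4 - 200*0 = 24 - 40*0 = 24 + 0 = 24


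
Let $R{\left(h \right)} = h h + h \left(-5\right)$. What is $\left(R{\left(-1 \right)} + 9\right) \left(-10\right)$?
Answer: $-150$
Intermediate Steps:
$R{\left(h \right)} = h^{2} - 5 h$
$\left(R{\left(-1 \right)} + 9\right) \left(-10\right) = \left(- (-5 - 1) + 9\right) \left(-10\right) = \left(\left(-1\right) \left(-6\right) + 9\right) \left(-10\right) = \left(6 + 9\right) \left(-10\right) = 15 \left(-10\right) = -150$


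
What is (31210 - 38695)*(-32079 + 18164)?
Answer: 104153775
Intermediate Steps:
(31210 - 38695)*(-32079 + 18164) = -7485*(-13915) = 104153775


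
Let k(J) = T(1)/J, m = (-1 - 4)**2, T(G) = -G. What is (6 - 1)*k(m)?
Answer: -1/5 ≈ -0.20000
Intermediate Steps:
m = 25 (m = (-5)**2 = 25)
k(J) = -1/J (k(J) = (-1*1)/J = -1/J)
(6 - 1)*k(m) = (6 - 1)*(-1/25) = 5*(-1*1/25) = 5*(-1/25) = -1/5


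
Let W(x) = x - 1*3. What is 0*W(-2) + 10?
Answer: 10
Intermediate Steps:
W(x) = -3 + x (W(x) = x - 3 = -3 + x)
0*W(-2) + 10 = 0*(-3 - 2) + 10 = 0*(-5) + 10 = 0 + 10 = 10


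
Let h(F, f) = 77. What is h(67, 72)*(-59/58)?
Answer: -4543/58 ≈ -78.328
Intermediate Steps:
h(67, 72)*(-59/58) = 77*(-59/58) = -4543/58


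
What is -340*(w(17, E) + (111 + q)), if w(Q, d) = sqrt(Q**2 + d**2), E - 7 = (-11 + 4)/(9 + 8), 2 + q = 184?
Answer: -99620 - 20*sqrt(96065) ≈ -1.0582e+5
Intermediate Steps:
q = 182 (q = -2 + 184 = 182)
E = 112/17 (E = 7 + (-11 + 4)/(9 + 8) = 7 - 7/17 = 112/17 ≈ 6.5882)
-340*(w(17, E) + (111 + q)) = -340*(sqrt(17**2 + (112/17)**2) + (111 + 182)) = -340*(sqrt(289 + 12544/289) + 293) = -340*(sqrt(96065/289) + 293) = -340*(sqrt(96065)/17 + 293) = -340*(293 + sqrt(96065)/17) = -99620 - 20*sqrt(96065)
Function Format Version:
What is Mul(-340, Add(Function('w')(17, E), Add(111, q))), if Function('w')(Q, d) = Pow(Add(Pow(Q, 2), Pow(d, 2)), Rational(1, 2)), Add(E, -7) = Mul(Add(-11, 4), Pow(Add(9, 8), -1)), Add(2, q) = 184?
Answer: Add(-99620, Mul(-20, Pow(96065, Rational(1, 2)))) ≈ -1.0582e+5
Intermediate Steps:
q = 182 (q = Add(-2, 184) = 182)
E = Rational(112, 17) (E = Add(7, Mul(Add(-11, 4), Pow(Add(9, 8), -1))) = Add(7, Mul(-7, Pow(17, -1))) = Add(7, Mul(-7, Rational(1, 17))) = Add(7, Rational(-7, 17)) = Rational(112, 17) ≈ 6.5882)
Mul(-340, Add(Function('w')(17, E), Add(111, q))) = Mul(-340, Add(Pow(Add(Pow(17, 2), Pow(Rational(112, 17), 2)), Rational(1, 2)), Add(111, 182))) = Mul(-340, Add(Pow(Add(289, Rational(12544, 289)), Rational(1, 2)), 293)) = Mul(-340, Add(Pow(Rational(96065, 289), Rational(1, 2)), 293)) = Mul(-340, Add(Mul(Rational(1, 17), Pow(96065, Rational(1, 2))), 293)) = Mul(-340, Add(293, Mul(Rational(1, 17), Pow(96065, Rational(1, 2))))) = Add(-99620, Mul(-20, Pow(96065, Rational(1, 2))))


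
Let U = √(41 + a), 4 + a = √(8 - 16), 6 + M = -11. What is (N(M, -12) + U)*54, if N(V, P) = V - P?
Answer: -270 + 54*√(37 + 2*I*√2) ≈ 58.709 + 12.546*I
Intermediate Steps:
M = -17 (M = -6 - 11 = -17)
a = -4 + 2*I*√2 (a = -4 + √(8 - 16) = -4 + √(-8) = -4 + 2*I*√2 ≈ -4.0 + 2.8284*I)
U = √(37 + 2*I*√2) (U = √(41 + (-4 + 2*I*√2)) = √(37 + 2*I*√2) ≈ 6.0872 + 0.23233*I)
(N(M, -12) + U)*54 = ((-17 - 1*(-12)) + √(37 + 2*I*√2))*54 = ((-17 + 12) + √(37 + 2*I*√2))*54 = (-5 + √(37 + 2*I*√2))*54 = -270 + 54*√(37 + 2*I*√2)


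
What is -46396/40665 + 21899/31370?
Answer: -112983937/255132210 ≈ -0.44284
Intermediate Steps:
-46396/40665 + 21899/31370 = -112983937/255132210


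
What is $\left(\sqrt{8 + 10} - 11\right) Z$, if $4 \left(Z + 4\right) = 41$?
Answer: $- \frac{275}{4} + \frac{75 \sqrt{2}}{4} \approx -42.234$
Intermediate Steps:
$Z = \frac{25}{4}$ ($Z = -4 + \frac{1}{4} \cdot 41 = -4 + \frac{41}{4} = \frac{25}{4} \approx 6.25$)
$\left(\sqrt{8 + 10} - 11\right) Z = \left(\sqrt{8 + 10} - 11\right) \frac{25}{4} = \left(\sqrt{18} - 11\right) \frac{25}{4} = \left(3 \sqrt{2} - 11\right) \frac{25}{4} = \left(-11 + 3 \sqrt{2}\right) \frac{25}{4} = - \frac{275}{4} + \frac{75 \sqrt{2}}{4}$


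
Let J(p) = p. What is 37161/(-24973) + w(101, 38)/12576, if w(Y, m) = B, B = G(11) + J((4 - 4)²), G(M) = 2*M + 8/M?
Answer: -2567230423/1727332464 ≈ -1.4862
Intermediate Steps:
B = 250/11 (B = (2*11 + 8/11) + (4 - 4)² = (22 + 8*(1/11)) + 0² = (22 + 8/11) + 0 = 250/11 + 0 = 250/11 ≈ 22.727)
w(Y, m) = 250/11
37161/(-24973) + w(101, 38)/12576 = 37161/(-24973) + (250/11)/12576 = 37161*(-1/24973) + (250/11)*(1/12576) = -37161/24973 + 125/69168 = -2567230423/1727332464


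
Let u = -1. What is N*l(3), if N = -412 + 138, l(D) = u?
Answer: 274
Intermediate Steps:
l(D) = -1
N = -274
N*l(3) = -274*(-1) = 274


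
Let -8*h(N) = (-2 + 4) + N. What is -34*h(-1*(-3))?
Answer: 85/4 ≈ 21.250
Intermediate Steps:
h(N) = -¼ - N/8 (h(N) = -((-2 + 4) + N)/8 = -(2 + N)/8 = -¼ - N/8)
-34*h(-1*(-3)) = -34*(-¼ - (-1)*(-3)/8) = -34*(-¼ - ⅛*3) = -34*(-¼ - 3/8) = -34*(-5/8) = 85/4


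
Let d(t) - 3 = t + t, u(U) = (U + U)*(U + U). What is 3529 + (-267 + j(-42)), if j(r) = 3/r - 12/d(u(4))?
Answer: 5982209/1834 ≈ 3261.8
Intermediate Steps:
u(U) = 4*U² (u(U) = (2*U)*(2*U) = 4*U²)
d(t) = 3 + 2*t (d(t) = 3 + (t + t) = 3 + 2*t)
j(r) = -12/131 + 3/r (j(r) = 3/r - 12/(3 + 2*(4*4²)) = 3/r - 12/(3 + 2*(4*16)) = 3/r - 12/(3 + 2*64) = 3/r - 12/(3 + 128) = 3/r - 12/131 = -12/131 + 3/r)
3529 + (-267 + j(-42)) = 3529 + (-267 + (-12/131 + 3/(-42))) = 3529 + (-267 + (-12/131 + 3*(-1/42))) = 3529 + (-267 + (-12/131 - 1/14)) = 3529 + (-267 - 299/1834) = 3529 - 489977/1834 = 5982209/1834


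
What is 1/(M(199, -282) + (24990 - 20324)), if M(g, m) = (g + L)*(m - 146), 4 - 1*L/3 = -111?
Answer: -1/228166 ≈ -4.3828e-6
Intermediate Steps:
L = 345 (L = 12 - 3*(-111) = 12 + 333 = 345)
M(g, m) = (-146 + m)*(345 + g) (M(g, m) = (g + 345)*(m - 146) = (345 + g)*(-146 + m) = (-146 + m)*(345 + g))
1/(M(199, -282) + (24990 - 20324)) = 1/((-50370 - 146*199 + 345*(-282) + 199*(-282)) + (24990 - 20324)) = 1/((-50370 - 29054 - 97290 - 56118) + 4666) = 1/(-232832 + 4666) = 1/(-228166) = -1/228166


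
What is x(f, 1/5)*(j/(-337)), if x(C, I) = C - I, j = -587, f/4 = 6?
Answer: 69853/1685 ≈ 41.456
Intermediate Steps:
f = 24 (f = 4*6 = 24)
x(f, 1/5)*(j/(-337)) = (24 - 1/5)*(-587/(-337)) = (24 - 1*⅕)*(-587*(-1/337)) = (24 - ⅕)*(587/337) = (119/5)*(587/337) = 69853/1685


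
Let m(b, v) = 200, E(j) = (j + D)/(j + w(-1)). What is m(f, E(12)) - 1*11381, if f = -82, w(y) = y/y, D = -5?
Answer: -11181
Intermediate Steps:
w(y) = 1
E(j) = (-5 + j)/(1 + j) (E(j) = (j - 5)/(j + 1) = (-5 + j)/(1 + j))
m(f, E(12)) - 1*11381 = 200 - 1*11381 = 200 - 11381 = -11181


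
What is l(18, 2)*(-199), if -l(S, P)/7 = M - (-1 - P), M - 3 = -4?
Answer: 2786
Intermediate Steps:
M = -1 (M = 3 - 4 = -1)
l(S, P) = -7*P (l(S, P) = -7*(-1 - (-1 - P)) = -7*(-1 + (1 + P)) = -7*P)
l(18, 2)*(-199) = -7*2*(-199) = -14*(-199) = 2786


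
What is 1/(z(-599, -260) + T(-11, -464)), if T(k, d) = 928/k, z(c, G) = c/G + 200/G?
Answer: -2860/236891 ≈ -0.012073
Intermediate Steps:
z(c, G) = 200/G + c/G
1/(z(-599, -260) + T(-11, -464)) = 1/((200 - 599)/(-260) + 928/(-11)) = 1/(-1/260*(-399) + 928*(-1/11)) = 1/(399/260 - 928/11) = 1/(-236891/2860) = -2860/236891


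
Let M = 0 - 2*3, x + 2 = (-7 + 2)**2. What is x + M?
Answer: 17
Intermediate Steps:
x = 23 (x = -2 + (-7 + 2)**2 = -2 + (-5)**2 = -2 + 25 = 23)
M = -6 (M = 0 - 6 = -6)
x + M = 23 - 6 = 17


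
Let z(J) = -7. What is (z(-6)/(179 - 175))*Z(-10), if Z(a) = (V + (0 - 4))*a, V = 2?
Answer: -35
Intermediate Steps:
Z(a) = -2*a (Z(a) = (2 + (0 - 4))*a = (2 - 4)*a = -2*a)
(z(-6)/(179 - 175))*Z(-10) = (-7/(179 - 175))*(-2*(-10)) = -7/4*20 = -35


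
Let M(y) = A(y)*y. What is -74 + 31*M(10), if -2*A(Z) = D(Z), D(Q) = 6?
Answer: -1004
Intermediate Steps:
A(Z) = -3 (A(Z) = -½*6 = -3)
M(y) = -3*y
-74 + 31*M(10) = -74 + 31*(-3*10) = -74 + 31*(-30) = -74 - 930 = -1004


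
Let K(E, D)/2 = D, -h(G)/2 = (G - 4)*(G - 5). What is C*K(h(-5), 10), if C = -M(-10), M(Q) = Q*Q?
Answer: -2000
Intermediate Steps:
M(Q) = Q²
h(G) = -2*(-5 + G)*(-4 + G) (h(G) = -2*(G - 4)*(G - 5) = -2*(-4 + G)*(-5 + G) = -2*(-5 + G)*(-4 + G))
C = -100 (C = -1*(-10)² = -1*100 = -100)
K(E, D) = 2*D
C*K(h(-5), 10) = -200*10 = -100*20 = -2000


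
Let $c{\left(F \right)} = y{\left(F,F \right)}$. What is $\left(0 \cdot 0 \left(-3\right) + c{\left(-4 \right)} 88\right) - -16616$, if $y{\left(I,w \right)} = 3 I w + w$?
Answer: $20488$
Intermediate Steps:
$y{\left(I,w \right)} = w + 3 I w$ ($y{\left(I,w \right)} = 3 I w + w = w + 3 I w$)
$c{\left(F \right)} = F \left(1 + 3 F\right)$
$\left(0 \cdot 0 \left(-3\right) + c{\left(-4 \right)} 88\right) - -16616 = \left(0 \cdot 0 \left(-3\right) + - 4 \left(1 + 3 \left(-4\right)\right) 88\right) - -16616 = \left(0 \left(-3\right) + - 4 \left(1 - 12\right) 88\right) + 16616 = \left(0 + \left(-4\right) \left(-11\right) 88\right) + 16616 = \left(0 + 44 \cdot 88\right) + 16616 = \left(0 + 3872\right) + 16616 = 3872 + 16616 = 20488$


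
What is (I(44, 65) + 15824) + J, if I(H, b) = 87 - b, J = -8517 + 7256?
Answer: 14585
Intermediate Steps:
J = -1261
(I(44, 65) + 15824) + J = ((87 - 1*65) + 15824) - 1261 = ((87 - 65) + 15824) - 1261 = (22 + 15824) - 1261 = 15846 - 1261 = 14585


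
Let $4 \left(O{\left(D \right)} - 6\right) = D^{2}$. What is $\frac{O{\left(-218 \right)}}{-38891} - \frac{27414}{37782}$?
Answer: $- \frac{84181806}{81632209} \approx -1.0312$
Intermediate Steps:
$O{\left(D \right)} = 6 + \frac{D^{2}}{4}$
$\frac{O{\left(-218 \right)}}{-38891} - \frac{27414}{37782} = \frac{6 + \frac{\left(-218\right)^{2}}{4}}{-38891} - \frac{27414}{37782} = \left(6 + \frac{1}{4} \cdot 47524\right) \left(- \frac{1}{38891}\right) - \frac{1523}{2099} = \left(6 + 11881\right) \left(- \frac{1}{38891}\right) - \frac{1523}{2099} = 11887 \left(- \frac{1}{38891}\right) - \frac{1523}{2099} = - \frac{11887}{38891} - \frac{1523}{2099} = - \frac{84181806}{81632209}$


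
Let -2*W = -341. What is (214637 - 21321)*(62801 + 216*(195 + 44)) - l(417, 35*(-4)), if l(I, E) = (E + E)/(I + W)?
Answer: 5198243075612/235 ≈ 2.2120e+10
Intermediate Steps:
W = 341/2 (W = -1/2*(-341) = 341/2 ≈ 170.50)
l(I, E) = 2*E/(341/2 + I) (l(I, E) = (E + E)/(I + 341/2) = (2*E)/(341/2 + I) = 2*E/(341/2 + I))
(214637 - 21321)*(62801 + 216*(195 + 44)) - l(417, 35*(-4)) = (214637 - 21321)*(62801 + 216*(195 + 44)) - 4*35*(-4)/(341 + 2*417) = 193316*(62801 + 216*239) - 4*(-140)/(341 + 834) = 193316*(62801 + 51624) - 4*(-140)/1175 = 193316*114425 - 4*(-140)/1175 = 22120183300 - 1*(-112/235) = 22120183300 + 112/235 = 5198243075612/235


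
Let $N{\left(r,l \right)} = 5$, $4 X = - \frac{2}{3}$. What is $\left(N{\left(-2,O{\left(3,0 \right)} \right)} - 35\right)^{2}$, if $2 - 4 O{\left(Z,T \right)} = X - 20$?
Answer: $900$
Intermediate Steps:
$X = - \frac{1}{6}$ ($X = \frac{\left(-2\right) \frac{1}{3}}{4} = \frac{1}{4} \left(- \frac{2}{3}\right) = - \frac{1}{6} \approx -0.16667$)
$O{\left(Z,T \right)} = \frac{133}{24}$ ($O{\left(Z,T \right)} = \frac{1}{2} - \frac{- \frac{1}{6} - 20}{4} = \frac{1}{2} - - \frac{121}{24} = \frac{1}{2} + \frac{121}{24} = \frac{133}{24}$)
$\left(N{\left(-2,O{\left(3,0 \right)} \right)} - 35\right)^{2} = \left(5 - 35\right)^{2} = \left(-30\right)^{2} = 900$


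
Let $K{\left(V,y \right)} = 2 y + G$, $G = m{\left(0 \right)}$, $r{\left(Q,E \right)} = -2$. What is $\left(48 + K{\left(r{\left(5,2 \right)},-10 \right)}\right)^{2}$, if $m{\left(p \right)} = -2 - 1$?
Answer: $625$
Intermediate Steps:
$m{\left(p \right)} = -3$ ($m{\left(p \right)} = -2 - 1 = -3$)
$G = -3$
$K{\left(V,y \right)} = -3 + 2 y$ ($K{\left(V,y \right)} = 2 y - 3 = -3 + 2 y$)
$\left(48 + K{\left(r{\left(5,2 \right)},-10 \right)}\right)^{2} = \left(48 + \left(-3 + 2 \left(-10\right)\right)\right)^{2} = \left(48 - 23\right)^{2} = 25^{2} = 625$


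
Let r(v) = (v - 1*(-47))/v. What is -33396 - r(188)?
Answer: -133589/4 ≈ -33397.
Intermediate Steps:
r(v) = (47 + v)/v (r(v) = (v + 47)/v = (47 + v)/v)
-33396 - r(188) = -33396 - (47 + 188)/188 = -33396 - 235/188 = -33396 - 1*5/4 = -33396 - 5/4 = -133589/4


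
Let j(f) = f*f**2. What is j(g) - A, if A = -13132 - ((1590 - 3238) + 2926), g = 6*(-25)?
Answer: -3360590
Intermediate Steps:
g = -150
j(f) = f**3
A = -14410 (A = -13132 - (-1648 + 2926) = -13132 - 1*1278 = -13132 - 1278 = -14410)
j(g) - A = (-150)**3 - 1*(-14410) = -3375000 + 14410 = -3360590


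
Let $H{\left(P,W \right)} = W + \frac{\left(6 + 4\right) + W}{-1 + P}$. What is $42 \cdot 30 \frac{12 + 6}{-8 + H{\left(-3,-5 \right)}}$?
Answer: $- \frac{30240}{19} \approx -1591.6$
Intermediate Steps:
$H{\left(P,W \right)} = W + \frac{10 + W}{-1 + P}$
$42 \cdot 30 \frac{12 + 6}{-8 + H{\left(-3,-5 \right)}} = 42 \cdot 30 \frac{12 + 6}{-8 + \frac{10 - -15}{-1 - 3}} = 1260 \frac{18}{-8 + \frac{10 + 15}{-4}} = 1260 \frac{18}{-8 - \frac{25}{4}} = 1260 \frac{18}{- \frac{57}{4}} = 1260 \cdot 18 \left(- \frac{4}{57}\right) = 1260 \left(- \frac{24}{19}\right) = - \frac{30240}{19}$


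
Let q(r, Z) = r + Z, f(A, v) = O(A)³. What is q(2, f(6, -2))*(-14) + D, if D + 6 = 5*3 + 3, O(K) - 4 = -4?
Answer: -16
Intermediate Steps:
O(K) = 0 (O(K) = 4 - 4 = 0)
D = 12 (D = -6 + (5*3 + 3) = -6 + (15 + 3) = -6 + 18 = 12)
f(A, v) = 0 (f(A, v) = 0³ = 0)
q(r, Z) = Z + r
q(2, f(6, -2))*(-14) + D = (0 + 2)*(-14) + 12 = 2*(-14) + 12 = -28 + 12 = -16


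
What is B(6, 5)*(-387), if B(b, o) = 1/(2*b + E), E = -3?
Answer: -43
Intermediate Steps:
B(b, o) = 1/(-3 + 2*b) (B(b, o) = 1/(2*b - 3) = 1/(-3 + 2*b))
B(6, 5)*(-387) = -387/(-3 + 2*6) = -387/(-3 + 12) = -387/9 = (⅑)*(-387) = -43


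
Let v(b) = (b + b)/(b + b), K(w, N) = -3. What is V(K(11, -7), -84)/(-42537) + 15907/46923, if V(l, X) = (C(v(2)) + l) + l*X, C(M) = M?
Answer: 221635103/665321217 ≈ 0.33313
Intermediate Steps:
v(b) = 1 (v(b) = (2*b)/((2*b)) = (2*b)*(1/(2*b)) = 1)
V(l, X) = 1 + l + X*l (V(l, X) = (1 + l) + l*X = (1 + l) + X*l = 1 + l + X*l)
V(K(11, -7), -84)/(-42537) + 15907/46923 = (1 - 3 - 84*(-3))/(-42537) + 15907/46923 = (1 - 3 + 252)*(-1/42537) + 15907*(1/46923) = 250*(-1/42537) + 15907/46923 = -250/42537 + 15907/46923 = 221635103/665321217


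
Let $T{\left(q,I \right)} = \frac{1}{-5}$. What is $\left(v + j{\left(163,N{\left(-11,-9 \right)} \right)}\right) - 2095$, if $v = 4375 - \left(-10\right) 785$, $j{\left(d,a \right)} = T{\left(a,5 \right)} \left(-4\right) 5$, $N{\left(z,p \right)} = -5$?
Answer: $10134$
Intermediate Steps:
$T{\left(q,I \right)} = - \frac{1}{5}$
$j{\left(d,a \right)} = 4$ ($j{\left(d,a \right)} = \left(- \frac{1}{5}\right) \left(-4\right) 5 = \frac{4}{5} \cdot 5 = 4$)
$v = 12225$ ($v = 4375 - -7850 = 4375 + 7850 = 12225$)
$\left(v + j{\left(163,N{\left(-11,-9 \right)} \right)}\right) - 2095 = \left(12225 + 4\right) - 2095 = 12229 - 2095 = 10134$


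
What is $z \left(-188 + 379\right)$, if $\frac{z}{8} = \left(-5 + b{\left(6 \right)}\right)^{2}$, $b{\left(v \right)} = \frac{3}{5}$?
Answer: $\frac{739552}{25} \approx 29582.0$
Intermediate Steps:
$b{\left(v \right)} = \frac{3}{5}$ ($b{\left(v \right)} = 3 \cdot \frac{1}{5} = \frac{3}{5}$)
$z = \frac{3872}{25}$ ($z = 8 \left(-5 + \frac{3}{5}\right)^{2} = 8 \left(- \frac{22}{5}\right)^{2} = 8 \cdot \frac{484}{25} = \frac{3872}{25} \approx 154.88$)
$z \left(-188 + 379\right) = \frac{3872 \left(-188 + 379\right)}{25} = \frac{3872}{25} \cdot 191 = \frac{739552}{25}$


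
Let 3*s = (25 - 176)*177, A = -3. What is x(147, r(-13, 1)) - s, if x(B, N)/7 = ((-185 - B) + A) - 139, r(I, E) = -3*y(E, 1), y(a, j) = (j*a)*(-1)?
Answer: 5591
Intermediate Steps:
y(a, j) = -a*j (y(a, j) = (a*j)*(-1) = -a*j)
r(I, E) = 3*E (r(I, E) = -(-3)*E = 3*E)
x(B, N) = -2289 - 7*B (x(B, N) = 7*(((-185 - B) - 3) - 139) = 7*((-188 - B) - 139) = 7*(-327 - B) = -2289 - 7*B)
s = -8909 (s = ((25 - 176)*177)/3 = (-151*177)/3 = (⅓)*(-26727) = -8909)
x(147, r(-13, 1)) - s = (-2289 - 7*147) - 1*(-8909) = (-2289 - 1029) + 8909 = -3318 + 8909 = 5591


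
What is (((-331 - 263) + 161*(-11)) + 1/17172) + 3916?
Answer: 26633773/17172 ≈ 1551.0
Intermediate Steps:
(((-331 - 263) + 161*(-11)) + 1/17172) + 3916 = ((-594 - 1771) + 1/17172) + 3916 = (-2365 + 1/17172) + 3916 = -40611779/17172 + 3916 = 26633773/17172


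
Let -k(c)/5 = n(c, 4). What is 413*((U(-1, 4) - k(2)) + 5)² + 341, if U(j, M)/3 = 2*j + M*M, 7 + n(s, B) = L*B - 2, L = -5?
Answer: 3966793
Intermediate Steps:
n(s, B) = -9 - 5*B (n(s, B) = -7 + (-5*B - 2) = -7 + (-2 - 5*B) = -9 - 5*B)
U(j, M) = 3*M² + 6*j (U(j, M) = 3*(2*j + M*M) = 3*(2*j + M²) = 3*(M² + 2*j) = 3*M² + 6*j)
k(c) = 145 (k(c) = -5*(-9 - 5*4) = -5*(-9 - 20) = -5*(-29) = 145)
413*((U(-1, 4) - k(2)) + 5)² + 341 = 413*(((3*4² + 6*(-1)) - 1*145) + 5)² + 341 = 413*(((3*16 - 6) - 145) + 5)² + 341 = 413*(((48 - 6) - 145) + 5)² + 341 = 413*((42 - 145) + 5)² + 341 = 413*(-103 + 5)² + 341 = 413*(-98)² + 341 = 413*9604 + 341 = 3966452 + 341 = 3966793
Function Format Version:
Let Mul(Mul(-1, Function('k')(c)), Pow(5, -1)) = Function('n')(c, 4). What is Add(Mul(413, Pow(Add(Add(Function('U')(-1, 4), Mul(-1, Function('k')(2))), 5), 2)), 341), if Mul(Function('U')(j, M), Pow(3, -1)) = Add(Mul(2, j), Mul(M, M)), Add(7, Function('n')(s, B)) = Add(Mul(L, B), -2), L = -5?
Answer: 3966793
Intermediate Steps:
Function('n')(s, B) = Add(-9, Mul(-5, B)) (Function('n')(s, B) = Add(-7, Add(Mul(-5, B), -2)) = Add(-7, Add(-2, Mul(-5, B))) = Add(-9, Mul(-5, B)))
Function('U')(j, M) = Add(Mul(3, Pow(M, 2)), Mul(6, j)) (Function('U')(j, M) = Mul(3, Add(Mul(2, j), Mul(M, M))) = Mul(3, Add(Mul(2, j), Pow(M, 2))) = Mul(3, Add(Pow(M, 2), Mul(2, j))) = Add(Mul(3, Pow(M, 2)), Mul(6, j)))
Function('k')(c) = 145 (Function('k')(c) = Mul(-5, Add(-9, Mul(-5, 4))) = Mul(-5, Add(-9, -20)) = Mul(-5, -29) = 145)
Add(Mul(413, Pow(Add(Add(Function('U')(-1, 4), Mul(-1, Function('k')(2))), 5), 2)), 341) = Add(Mul(413, Pow(Add(Add(Add(Mul(3, Pow(4, 2)), Mul(6, -1)), Mul(-1, 145)), 5), 2)), 341) = Add(Mul(413, Pow(Add(Add(Add(Mul(3, 16), -6), -145), 5), 2)), 341) = Add(Mul(413, Pow(Add(Add(Add(48, -6), -145), 5), 2)), 341) = Add(Mul(413, Pow(Add(Add(42, -145), 5), 2)), 341) = Add(Mul(413, Pow(Add(-103, 5), 2)), 341) = Add(Mul(413, Pow(-98, 2)), 341) = Add(Mul(413, 9604), 341) = Add(3966452, 341) = 3966793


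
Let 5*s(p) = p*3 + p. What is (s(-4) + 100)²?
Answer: 234256/25 ≈ 9370.2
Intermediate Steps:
s(p) = 4*p/5 (s(p) = (p*3 + p)/5 = (3*p + p)/5 = (4*p)/5 = 4*p/5)
(s(-4) + 100)² = ((⅘)*(-4) + 100)² = (-16/5 + 100)² = (484/5)² = 234256/25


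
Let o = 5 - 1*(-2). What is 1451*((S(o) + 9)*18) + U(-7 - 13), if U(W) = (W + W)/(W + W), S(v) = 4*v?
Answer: 966367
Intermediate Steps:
o = 7 (o = 5 + 2 = 7)
U(W) = 1 (U(W) = (2*W)/((2*W)) = (2*W)*(1/(2*W)) = 1)
1451*((S(o) + 9)*18) + U(-7 - 13) = 1451*((4*7 + 9)*18) + 1 = 1451*((28 + 9)*18) + 1 = 1451*(37*18) + 1 = 1451*666 + 1 = 966366 + 1 = 966367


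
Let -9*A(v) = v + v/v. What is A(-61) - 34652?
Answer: -103936/3 ≈ -34645.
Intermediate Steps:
A(v) = -1/9 - v/9 (A(v) = -(v + v/v)/9 = -(v + 1)/9 = -(1 + v)/9 = -1/9 - v/9)
A(-61) - 34652 = (-1/9 - 1/9*(-61)) - 34652 = (-1/9 + 61/9) - 34652 = 20/3 - 34652 = -103936/3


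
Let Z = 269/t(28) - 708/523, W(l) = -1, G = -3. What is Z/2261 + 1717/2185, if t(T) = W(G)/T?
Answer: -346232631/135987845 ≈ -2.5461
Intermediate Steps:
t(T) = -1/T
Z = -3939944/523 (Z = 269/((-1/28)) - 708/523 = 269/((-1*1/28)) - 708*1/523 = 269/(-1/28) - 708/523 = 269*(-28) - 708/523 = -7532 - 708/523 = -3939944/523 ≈ -7533.4)
Z/2261 + 1717/2185 = -3939944/523/2261 + 1717/2185 = -3939944/523*1/2261 + 1717*(1/2185) = -3939944/1182503 + 1717/2185 = -346232631/135987845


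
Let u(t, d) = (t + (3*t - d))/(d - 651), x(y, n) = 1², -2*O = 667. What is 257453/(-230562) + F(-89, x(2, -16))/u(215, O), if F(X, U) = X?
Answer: 3617215921/50031954 ≈ 72.298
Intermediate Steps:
O = -667/2 (O = -½*667 = -667/2 ≈ -333.50)
x(y, n) = 1
u(t, d) = (-d + 4*t)/(-651 + d) (u(t, d) = (t + (-d + 3*t))/(-651 + d) = (-d + 4*t)/(-651 + d))
257453/(-230562) + F(-89, x(2, -16))/u(215, O) = 257453/(-230562) - 89*(-651 - 667/2)/(-1*(-667/2) + 4*215) = 257453*(-1/230562) - 89*(-1969/(2*(667/2 + 860))) = -257453/230562 - 89/((-2/1969*2387/2)) = -257453/230562 - 89/(-217/179) = -257453/230562 - 89*(-179/217) = -257453/230562 + 15931/217 = 3617215921/50031954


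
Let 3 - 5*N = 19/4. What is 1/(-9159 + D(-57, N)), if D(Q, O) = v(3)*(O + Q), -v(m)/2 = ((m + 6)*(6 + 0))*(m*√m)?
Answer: 76325/7932649974 + 51615*√3/2644216658 ≈ 4.3431e-5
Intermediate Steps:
N = -7/20 (N = ⅗ - 19/(5*4) = ⅗ - ⅕*19/4 = ⅗ - 19/20 = -7/20 ≈ -0.35000)
v(m) = -2*m^(3/2)*(36 + 6*m) (v(m) = -2*(m + 6)*(6 + 0)*m*√m = -2*(6 + m)*6*m^(3/2) = -2*(36 + 6*m)*m^(3/2) = -2*m^(3/2)*(36 + 6*m))
D(Q, O) = -324*√3*(O + Q) (D(Q, O) = (12*3^(3/2)*(-6 - 1*3))*(O + Q) = (12*(3*√3)*(-6 - 3))*(O + Q) = (12*(3*√3)*(-9))*(O + Q) = (-324*√3)*(O + Q) = -324*√3*(O + Q))
1/(-9159 + D(-57, N)) = 1/(-9159 + 324*√3*(-1*(-7/20) - 1*(-57))) = 1/(-9159 + 324*√3*(7/20 + 57)) = 1/(-9159 + 324*√3*(1147/20)) = 1/(-9159 + 92907*√3/5)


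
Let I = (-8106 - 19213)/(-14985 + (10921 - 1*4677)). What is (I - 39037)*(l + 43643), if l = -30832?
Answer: -4371050400478/8741 ≈ -5.0006e+8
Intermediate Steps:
I = 27319/8741 (I = -27319/(-14985 + (10921 - 4677)) = -27319/(-14985 + 6244) = -27319/(-8741) = -27319*(-1/8741) = 27319/8741 ≈ 3.1254)
(I - 39037)*(l + 43643) = (27319/8741 - 39037)*(-30832 + 43643) = -341195098/8741*12811 = -4371050400478/8741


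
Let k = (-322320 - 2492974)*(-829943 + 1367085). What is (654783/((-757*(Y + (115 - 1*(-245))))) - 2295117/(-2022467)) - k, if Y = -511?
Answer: 349596549502342944685592/231182135369 ≈ 1.5122e+12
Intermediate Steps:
k = -1512212649748 (k = -2815294*537142 = -1512212649748)
(654783/((-757*(Y + (115 - 1*(-245))))) - 2295117/(-2022467)) - k = (654783/((-757*(-511 + (115 - 1*(-245))))) - 2295117/(-2022467)) - 1*(-1512212649748) = (654783/((-757*(-511 + (115 + 245)))) - 2295117*(-1/2022467)) + 1512212649748 = (654783/((-757*(-511 + 360))) + 2295117/2022467) + 1512212649748 = (654783/((-757*(-151))) + 2295117/2022467) + 1512212649748 = (654783/114307 + 2295117/2022467) + 1512212649748 = 1586624948580/231182135369 + 1512212649748 = 349596549502342944685592/231182135369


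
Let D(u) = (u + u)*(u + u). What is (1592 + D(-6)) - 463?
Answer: 1273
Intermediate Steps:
D(u) = 4*u**2 (D(u) = (2*u)*(2*u) = 4*u**2)
(1592 + D(-6)) - 463 = (1592 + 4*(-6)**2) - 463 = (1592 + 4*36) - 463 = (1592 + 144) - 463 = 1736 - 463 = 1273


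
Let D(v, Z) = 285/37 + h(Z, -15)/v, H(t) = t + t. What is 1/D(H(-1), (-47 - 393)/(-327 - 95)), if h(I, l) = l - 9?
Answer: 37/729 ≈ 0.050754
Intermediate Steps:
H(t) = 2*t
h(I, l) = -9 + l
D(v, Z) = 285/37 - 24/v (D(v, Z) = 285/37 + (-9 - 15)/v = 285*(1/37) - 24/v = 285/37 - 24/v)
1/D(H(-1), (-47 - 393)/(-327 - 95)) = 1/(285/37 - 24/(2*(-1))) = 1/(285/37 - 24/(-2)) = 1/(285/37 - 24*(-½)) = 1/(285/37 + 12) = 1/(729/37) = 37/729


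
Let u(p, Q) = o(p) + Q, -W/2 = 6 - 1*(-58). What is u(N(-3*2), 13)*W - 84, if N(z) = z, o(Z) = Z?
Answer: -980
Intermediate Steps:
W = -128 (W = -2*(6 - 1*(-58)) = -2*(6 + 58) = -2*64 = -128)
u(p, Q) = Q + p (u(p, Q) = p + Q = Q + p)
u(N(-3*2), 13)*W - 84 = (13 - 3*2)*(-128) - 84 = (13 - 6)*(-128) - 84 = 7*(-128) - 84 = -896 - 84 = -980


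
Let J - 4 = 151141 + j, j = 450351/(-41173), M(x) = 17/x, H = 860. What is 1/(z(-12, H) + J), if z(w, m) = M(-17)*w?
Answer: 3743/565739710 ≈ 6.6161e-6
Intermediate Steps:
z(w, m) = -w (z(w, m) = (17/(-17))*w = (17*(-1/17))*w = -w)
j = -40941/3743 (j = 450351*(-1/41173) = -40941/3743 ≈ -10.938)
J = 565694794/3743 (J = 4 + (151141 - 40941/3743) = 4 + 565679822/3743 = 565694794/3743 ≈ 1.5113e+5)
1/(z(-12, H) + J) = 1/(-1*(-12) + 565694794/3743) = 1/(12 + 565694794/3743) = 1/(565739710/3743) = 3743/565739710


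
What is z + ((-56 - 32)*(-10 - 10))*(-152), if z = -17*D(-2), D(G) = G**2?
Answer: -267588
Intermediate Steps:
z = -68 (z = -17*(-2)**2 = -17*4 = -68)
z + ((-56 - 32)*(-10 - 10))*(-152) = -68 + ((-56 - 32)*(-10 - 10))*(-152) = -68 - 88*(-20)*(-152) = -68 + 1760*(-152) = -68 - 267520 = -267588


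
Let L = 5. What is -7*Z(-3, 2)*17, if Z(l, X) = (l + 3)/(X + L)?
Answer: 0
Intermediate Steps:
Z(l, X) = (3 + l)/(5 + X) (Z(l, X) = (l + 3)/(X + 5) = (3 + l)/(5 + X))
-7*Z(-3, 2)*17 = -7*(3 - 3)/(5 + 2)*17 = -7*0/7*17 = -0*17 = -7*0*17 = 0*17 = 0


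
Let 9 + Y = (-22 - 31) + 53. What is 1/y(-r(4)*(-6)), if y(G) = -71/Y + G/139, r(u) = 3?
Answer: 1251/10031 ≈ 0.12471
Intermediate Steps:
Y = -9 (Y = -9 + ((-22 - 31) + 53) = -9 + (-53 + 53) = -9 + 0 = -9)
y(G) = 71/9 + G/139 (y(G) = -71/(-9) + G/139 = -71*(-1/9) + G*(1/139) = 71/9 + G/139)
1/y(-r(4)*(-6)) = 1/(71/9 + (-1*3*(-6))/139) = 1/(71/9 + (-3*(-6))/139) = 1/(71/9 + (1/139)*18) = 1/(71/9 + 18/139) = 1/(10031/1251) = 1251/10031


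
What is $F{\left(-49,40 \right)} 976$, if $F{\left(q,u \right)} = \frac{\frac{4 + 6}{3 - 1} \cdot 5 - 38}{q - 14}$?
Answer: $\frac{12688}{63} \approx 201.4$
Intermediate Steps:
$F{\left(q,u \right)} = - \frac{13}{-14 + q}$ ($F{\left(q,u \right)} = \frac{\frac{10}{2} \cdot 5 - 38}{-14 + q} = \frac{10 \cdot \frac{1}{2} \cdot 5 - 38}{-14 + q} = \frac{5 \cdot 5 - 38}{-14 + q} = \frac{25 - 38}{-14 + q} = - \frac{13}{-14 + q}$)
$F{\left(-49,40 \right)} 976 = - \frac{13}{-14 - 49} \cdot 976 = - \frac{13}{-63} \cdot 976 = \left(-13\right) \left(- \frac{1}{63}\right) 976 = \frac{13}{63} \cdot 976 = \frac{12688}{63}$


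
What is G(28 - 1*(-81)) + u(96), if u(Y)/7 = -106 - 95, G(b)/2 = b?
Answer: -1189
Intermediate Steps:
G(b) = 2*b
u(Y) = -1407 (u(Y) = 7*(-106 - 95) = 7*(-201) = -1407)
G(28 - 1*(-81)) + u(96) = 2*(28 - 1*(-81)) - 1407 = 2*(28 + 81) - 1407 = 2*109 - 1407 = 218 - 1407 = -1189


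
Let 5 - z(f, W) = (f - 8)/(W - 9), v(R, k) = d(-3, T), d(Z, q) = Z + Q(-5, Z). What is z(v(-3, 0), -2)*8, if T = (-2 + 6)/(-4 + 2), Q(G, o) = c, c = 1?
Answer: 360/11 ≈ 32.727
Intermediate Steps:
Q(G, o) = 1
T = -2 (T = 4/(-2) = 4*(-1/2) = -2)
d(Z, q) = 1 + Z (d(Z, q) = Z + 1 = 1 + Z)
v(R, k) = -2 (v(R, k) = 1 - 3 = -2)
z(f, W) = 5 - (-8 + f)/(-9 + W) (z(f, W) = 5 - (f - 8)/(W - 9) = 5 - (-8 + f)/(-9 + W))
z(v(-3, 0), -2)*8 = ((-37 - 1*(-2) + 5*(-2))/(-9 - 2))*8 = ((-37 + 2 - 10)/(-11))*8 = -1/11*(-45)*8 = (45/11)*8 = 360/11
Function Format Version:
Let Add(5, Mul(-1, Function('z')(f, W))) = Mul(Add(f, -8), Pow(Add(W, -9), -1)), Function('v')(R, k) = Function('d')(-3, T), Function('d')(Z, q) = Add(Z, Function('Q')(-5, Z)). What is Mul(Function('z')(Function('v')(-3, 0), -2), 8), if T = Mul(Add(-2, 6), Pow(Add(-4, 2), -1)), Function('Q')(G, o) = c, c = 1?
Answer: Rational(360, 11) ≈ 32.727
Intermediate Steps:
Function('Q')(G, o) = 1
T = -2 (T = Mul(4, Pow(-2, -1)) = Mul(4, Rational(-1, 2)) = -2)
Function('d')(Z, q) = Add(1, Z) (Function('d')(Z, q) = Add(Z, 1) = Add(1, Z))
Function('v')(R, k) = -2 (Function('v')(R, k) = Add(1, -3) = -2)
Function('z')(f, W) = Add(5, Mul(-1, Pow(Add(-9, W), -1), Add(-8, f))) (Function('z')(f, W) = Add(5, Mul(-1, Mul(Add(f, -8), Pow(Add(W, -9), -1)))) = Add(5, Mul(-1, Mul(Add(-8, f), Pow(Add(-9, W), -1)))) = Add(5, Mul(-1, Mul(Pow(Add(-9, W), -1), Add(-8, f)))) = Add(5, Mul(-1, Pow(Add(-9, W), -1), Add(-8, f))))
Mul(Function('z')(Function('v')(-3, 0), -2), 8) = Mul(Mul(Pow(Add(-9, -2), -1), Add(-37, Mul(-1, -2), Mul(5, -2))), 8) = Mul(Mul(Pow(-11, -1), Add(-37, 2, -10)), 8) = Mul(Mul(Rational(-1, 11), -45), 8) = Mul(Rational(45, 11), 8) = Rational(360, 11)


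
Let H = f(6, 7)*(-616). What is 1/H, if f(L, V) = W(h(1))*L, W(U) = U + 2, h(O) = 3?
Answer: -1/18480 ≈ -5.4113e-5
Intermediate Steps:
W(U) = 2 + U
f(L, V) = 5*L (f(L, V) = (2 + 3)*L = 5*L)
H = -18480 (H = (5*6)*(-616) = 30*(-616) = -18480)
1/H = 1/(-18480) = -1/18480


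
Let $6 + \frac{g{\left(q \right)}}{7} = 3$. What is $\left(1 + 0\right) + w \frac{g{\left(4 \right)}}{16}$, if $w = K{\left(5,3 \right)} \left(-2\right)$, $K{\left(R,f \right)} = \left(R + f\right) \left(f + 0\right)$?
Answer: $64$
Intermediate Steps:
$g{\left(q \right)} = -21$ ($g{\left(q \right)} = -42 + 7 \cdot 3 = -42 + 21 = -21$)
$K{\left(R,f \right)} = f \left(R + f\right)$ ($K{\left(R,f \right)} = \left(R + f\right) f = f \left(R + f\right)$)
$w = -48$ ($w = 3 \left(5 + 3\right) \left(-2\right) = 3 \cdot 8 \left(-2\right) = 24 \left(-2\right) = -48$)
$\left(1 + 0\right) + w \frac{g{\left(4 \right)}}{16} = \left(1 + 0\right) - 48 \left(- \frac{21}{16}\right) = 1 - 48 \left(\left(-21\right) \frac{1}{16}\right) = 1 - -63 = 1 + 63 = 64$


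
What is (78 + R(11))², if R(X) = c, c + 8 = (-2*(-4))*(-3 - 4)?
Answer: 196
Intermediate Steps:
c = -64 (c = -8 + (-2*(-4))*(-3 - 4) = -8 + 8*(-7) = -8 - 56 = -64)
R(X) = -64
(78 + R(11))² = (78 - 64)² = 14² = 196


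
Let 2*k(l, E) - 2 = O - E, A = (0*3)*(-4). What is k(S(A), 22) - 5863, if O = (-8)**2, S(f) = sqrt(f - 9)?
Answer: -5841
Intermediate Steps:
A = 0 (A = 0*(-4) = 0)
S(f) = sqrt(-9 + f)
O = 64
k(l, E) = 33 - E/2 (k(l, E) = 1 + (64 - E)/2 = 1 + (32 - E/2) = 33 - E/2)
k(S(A), 22) - 5863 = (33 - 1/2*22) - 5863 = (33 - 11) - 5863 = 22 - 5863 = -5841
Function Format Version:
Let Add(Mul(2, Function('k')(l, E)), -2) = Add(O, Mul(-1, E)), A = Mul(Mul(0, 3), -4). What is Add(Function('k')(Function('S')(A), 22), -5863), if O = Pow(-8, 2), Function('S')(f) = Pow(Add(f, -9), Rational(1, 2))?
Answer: -5841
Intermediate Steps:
A = 0 (A = Mul(0, -4) = 0)
Function('S')(f) = Pow(Add(-9, f), Rational(1, 2))
O = 64
Function('k')(l, E) = Add(33, Mul(Rational(-1, 2), E)) (Function('k')(l, E) = Add(1, Mul(Rational(1, 2), Add(64, Mul(-1, E)))) = Add(1, Add(32, Mul(Rational(-1, 2), E))) = Add(33, Mul(Rational(-1, 2), E)))
Add(Function('k')(Function('S')(A), 22), -5863) = Add(Add(33, Mul(Rational(-1, 2), 22)), -5863) = Add(Add(33, -11), -5863) = Add(22, -5863) = -5841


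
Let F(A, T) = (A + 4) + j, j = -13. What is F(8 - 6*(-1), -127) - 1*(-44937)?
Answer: 44942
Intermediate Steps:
F(A, T) = -9 + A (F(A, T) = (A + 4) - 13 = (4 + A) - 13 = -9 + A)
F(8 - 6*(-1), -127) - 1*(-44937) = (-9 + (8 - 6*(-1))) - 1*(-44937) = (-9 + (8 + 6)) + 44937 = (-9 + 14) + 44937 = 5 + 44937 = 44942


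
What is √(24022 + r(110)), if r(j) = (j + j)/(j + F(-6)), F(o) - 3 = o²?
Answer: 3*√59260578/149 ≈ 155.00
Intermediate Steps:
F(o) = 3 + o²
r(j) = 2*j/(39 + j) (r(j) = (j + j)/(j + (3 + (-6)²)) = (2*j)/(j + (3 + 36)) = (2*j)/(j + 39) = (2*j)/(39 + j) = 2*j/(39 + j))
√(24022 + r(110)) = √(24022 + 2*110/(39 + 110)) = √(24022 + 2*110/149) = √(24022 + 2*110*(1/149)) = √(24022 + 220/149) = √(3579498/149) = 3*√59260578/149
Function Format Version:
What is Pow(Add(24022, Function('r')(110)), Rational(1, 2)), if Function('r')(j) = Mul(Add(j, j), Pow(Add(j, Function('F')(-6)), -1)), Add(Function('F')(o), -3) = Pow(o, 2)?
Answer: Mul(Rational(3, 149), Pow(59260578, Rational(1, 2))) ≈ 155.00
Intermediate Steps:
Function('F')(o) = Add(3, Pow(o, 2))
Function('r')(j) = Mul(2, j, Pow(Add(39, j), -1)) (Function('r')(j) = Mul(Add(j, j), Pow(Add(j, Add(3, Pow(-6, 2))), -1)) = Mul(Mul(2, j), Pow(Add(j, Add(3, 36)), -1)) = Mul(Mul(2, j), Pow(Add(j, 39), -1)) = Mul(Mul(2, j), Pow(Add(39, j), -1)) = Mul(2, j, Pow(Add(39, j), -1)))
Pow(Add(24022, Function('r')(110)), Rational(1, 2)) = Pow(Add(24022, Mul(2, 110, Pow(Add(39, 110), -1))), Rational(1, 2)) = Pow(Add(24022, Mul(2, 110, Pow(149, -1))), Rational(1, 2)) = Pow(Add(24022, Mul(2, 110, Rational(1, 149))), Rational(1, 2)) = Pow(Add(24022, Rational(220, 149)), Rational(1, 2)) = Pow(Rational(3579498, 149), Rational(1, 2)) = Mul(Rational(3, 149), Pow(59260578, Rational(1, 2)))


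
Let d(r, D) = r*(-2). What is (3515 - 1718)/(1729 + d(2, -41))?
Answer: 599/575 ≈ 1.0417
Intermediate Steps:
d(r, D) = -2*r
(3515 - 1718)/(1729 + d(2, -41)) = (3515 - 1718)/(1729 - 2*2) = 1797/(1729 - 4) = 1797/1725 = 1797*(1/1725) = 599/575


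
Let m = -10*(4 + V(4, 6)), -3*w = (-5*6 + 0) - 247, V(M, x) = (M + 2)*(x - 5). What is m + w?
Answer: -23/3 ≈ -7.6667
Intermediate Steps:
V(M, x) = (-5 + x)*(2 + M) (V(M, x) = (2 + M)*(-5 + x) = (-5 + x)*(2 + M))
w = 277/3 (w = -((-5*6 + 0) - 247)/3 = -((-30 + 0) - 247)/3 = -(-30 - 247)/3 = -⅓*(-277) = 277/3 ≈ 92.333)
m = -100 (m = -10*(4 + (-10 - 5*4 + 2*6 + 4*6)) = -10*(4 + (-10 - 20 + 12 + 24)) = -10*(4 + 6) = -10*10 = -100)
m + w = -100 + 277/3 = -23/3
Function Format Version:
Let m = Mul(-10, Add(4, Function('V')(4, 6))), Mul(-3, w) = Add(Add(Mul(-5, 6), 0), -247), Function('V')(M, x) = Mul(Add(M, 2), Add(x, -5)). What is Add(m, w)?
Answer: Rational(-23, 3) ≈ -7.6667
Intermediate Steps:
Function('V')(M, x) = Mul(Add(-5, x), Add(2, M)) (Function('V')(M, x) = Mul(Add(2, M), Add(-5, x)) = Mul(Add(-5, x), Add(2, M)))
w = Rational(277, 3) (w = Mul(Rational(-1, 3), Add(Add(Mul(-5, 6), 0), -247)) = Mul(Rational(-1, 3), Add(Add(-30, 0), -247)) = Mul(Rational(-1, 3), Add(-30, -247)) = Mul(Rational(-1, 3), -277) = Rational(277, 3) ≈ 92.333)
m = -100 (m = Mul(-10, Add(4, Add(-10, Mul(-5, 4), Mul(2, 6), Mul(4, 6)))) = Mul(-10, Add(4, Add(-10, -20, 12, 24))) = Mul(-10, Add(4, 6)) = Mul(-10, 10) = -100)
Add(m, w) = Add(-100, Rational(277, 3)) = Rational(-23, 3)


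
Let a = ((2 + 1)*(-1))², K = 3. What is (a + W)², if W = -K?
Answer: 36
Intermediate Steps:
a = 9 (a = (3*(-1))² = (-3)² = 9)
W = -3 (W = -1*3 = -3)
(a + W)² = (9 - 3)² = 6² = 36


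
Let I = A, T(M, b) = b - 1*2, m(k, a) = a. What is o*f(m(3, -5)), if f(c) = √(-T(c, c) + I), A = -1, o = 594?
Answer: 594*√6 ≈ 1455.0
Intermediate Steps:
T(M, b) = -2 + b (T(M, b) = b - 2 = -2 + b)
I = -1
f(c) = √(1 - c) (f(c) = √(-(-2 + c) - 1) = √((2 - c) - 1) = √(1 - c))
o*f(m(3, -5)) = 594*√(1 - 1*(-5)) = 594*√(1 + 5) = 594*√6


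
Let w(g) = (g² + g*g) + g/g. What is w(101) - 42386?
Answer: -21983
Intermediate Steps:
w(g) = 1 + 2*g² (w(g) = (g² + g²) + 1 = 2*g² + 1 = 1 + 2*g²)
w(101) - 42386 = (1 + 2*101²) - 42386 = (1 + 2*10201) - 42386 = (1 + 20402) - 42386 = 20403 - 42386 = -21983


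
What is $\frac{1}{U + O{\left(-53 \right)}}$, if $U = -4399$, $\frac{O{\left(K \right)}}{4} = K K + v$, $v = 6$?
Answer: $\frac{1}{6861} \approx 0.00014575$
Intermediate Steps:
$O{\left(K \right)} = 24 + 4 K^{2}$ ($O{\left(K \right)} = 4 \left(K K + 6\right) = 4 \left(K^{2} + 6\right) = 4 \left(6 + K^{2}\right) = 24 + 4 K^{2}$)
$\frac{1}{U + O{\left(-53 \right)}} = \frac{1}{-4399 + \left(24 + 4 \left(-53\right)^{2}\right)} = \frac{1}{-4399 + \left(24 + 4 \cdot 2809\right)} = \frac{1}{-4399 + \left(24 + 11236\right)} = \frac{1}{-4399 + 11260} = \frac{1}{6861}$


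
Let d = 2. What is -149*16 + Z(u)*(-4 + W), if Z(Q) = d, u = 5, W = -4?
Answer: -2400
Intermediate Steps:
Z(Q) = 2
-149*16 + Z(u)*(-4 + W) = -149*16 + 2*(-4 - 4) = -2384 + 2*(-8) = -2384 - 16 = -2400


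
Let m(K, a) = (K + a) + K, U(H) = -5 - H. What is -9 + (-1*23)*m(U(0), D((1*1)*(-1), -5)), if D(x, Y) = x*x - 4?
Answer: 290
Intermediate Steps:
D(x, Y) = -4 + x**2 (D(x, Y) = x**2 - 4 = -4 + x**2)
m(K, a) = a + 2*K
-9 + (-1*23)*m(U(0), D((1*1)*(-1), -5)) = -9 + (-1*23)*((-4 + ((1*1)*(-1))**2) + 2*(-5 - 1*0)) = -9 - 23*((-4 + (1*(-1))**2) + 2*(-5 + 0)) = -9 - 23*((-4 + (-1)**2) + 2*(-5)) = -9 - 23*((-4 + 1) - 10) = -9 - 23*(-3 - 10) = -9 - 23*(-13) = -9 + 299 = 290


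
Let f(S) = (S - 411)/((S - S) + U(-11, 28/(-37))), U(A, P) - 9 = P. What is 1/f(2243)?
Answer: 305/67784 ≈ 0.0044996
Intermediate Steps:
U(A, P) = 9 + P
f(S) = -15207/305 + 37*S/305 (f(S) = (S - 411)/((S - S) + (9 + 28/(-37))) = (-411 + S)/(0 + (9 + 28*(-1/37))) = (-411 + S)/(0 + (9 - 28/37)) = (-411 + S)/(0 + 305/37) = (-411 + S)/(305/37) = (-411 + S)*(37/305) = -15207/305 + 37*S/305)
1/f(2243) = 1/(-15207/305 + (37/305)*2243) = 1/(-15207/305 + 82991/305) = 1/(67784/305) = 305/67784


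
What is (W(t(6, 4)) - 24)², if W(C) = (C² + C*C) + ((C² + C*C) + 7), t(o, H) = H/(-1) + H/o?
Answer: 61009/81 ≈ 753.20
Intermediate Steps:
t(o, H) = -H + H/o (t(o, H) = H*(-1) + H/o = -H + H/o)
W(C) = 7 + 4*C² (W(C) = (C² + C²) + ((C² + C²) + 7) = 2*C² + (2*C² + 7) = 2*C² + (7 + 2*C²) = 7 + 4*C²)
(W(t(6, 4)) - 24)² = ((7 + 4*(-1*4 + 4/6)²) - 24)² = ((7 + 4*(-4 + 4*(⅙))²) - 24)² = ((7 + 4*(-4 + ⅔)²) - 24)² = ((7 + 4*(-10/3)²) - 24)² = ((7 + 4*(100/9)) - 24)² = ((7 + 400/9) - 24)² = (463/9 - 24)² = (247/9)² = 61009/81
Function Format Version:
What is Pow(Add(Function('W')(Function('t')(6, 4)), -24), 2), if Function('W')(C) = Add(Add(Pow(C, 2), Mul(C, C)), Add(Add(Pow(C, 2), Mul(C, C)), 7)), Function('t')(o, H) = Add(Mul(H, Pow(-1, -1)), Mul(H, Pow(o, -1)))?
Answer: Rational(61009, 81) ≈ 753.20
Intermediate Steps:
Function('t')(o, H) = Add(Mul(-1, H), Mul(H, Pow(o, -1))) (Function('t')(o, H) = Add(Mul(H, -1), Mul(H, Pow(o, -1))) = Add(Mul(-1, H), Mul(H, Pow(o, -1))))
Function('W')(C) = Add(7, Mul(4, Pow(C, 2))) (Function('W')(C) = Add(Add(Pow(C, 2), Pow(C, 2)), Add(Add(Pow(C, 2), Pow(C, 2)), 7)) = Add(Mul(2, Pow(C, 2)), Add(Mul(2, Pow(C, 2)), 7)) = Add(Mul(2, Pow(C, 2)), Add(7, Mul(2, Pow(C, 2)))) = Add(7, Mul(4, Pow(C, 2))))
Pow(Add(Function('W')(Function('t')(6, 4)), -24), 2) = Pow(Add(Add(7, Mul(4, Pow(Add(Mul(-1, 4), Mul(4, Pow(6, -1))), 2))), -24), 2) = Pow(Add(Add(7, Mul(4, Pow(Add(-4, Mul(4, Rational(1, 6))), 2))), -24), 2) = Pow(Add(Add(7, Mul(4, Pow(Add(-4, Rational(2, 3)), 2))), -24), 2) = Pow(Add(Add(7, Mul(4, Pow(Rational(-10, 3), 2))), -24), 2) = Pow(Add(Add(7, Mul(4, Rational(100, 9))), -24), 2) = Pow(Add(Add(7, Rational(400, 9)), -24), 2) = Pow(Add(Rational(463, 9), -24), 2) = Pow(Rational(247, 9), 2) = Rational(61009, 81)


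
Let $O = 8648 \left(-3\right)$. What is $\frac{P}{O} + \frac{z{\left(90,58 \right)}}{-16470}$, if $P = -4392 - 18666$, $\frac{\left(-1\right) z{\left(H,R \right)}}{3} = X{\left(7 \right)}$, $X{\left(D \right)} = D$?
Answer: $\frac{10564169}{11869380} \approx 0.89004$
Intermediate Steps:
$z{\left(H,R \right)} = -21$ ($z{\left(H,R \right)} = \left(-3\right) 7 = -21$)
$O = -25944$
$P = -23058$
$\frac{P}{O} + \frac{z{\left(90,58 \right)}}{-16470} = - \frac{23058}{-25944} - \frac{21}{-16470} = \left(-23058\right) \left(- \frac{1}{25944}\right) - - \frac{7}{5490} = \frac{3843}{4324} + \frac{7}{5490} = \frac{10564169}{11869380}$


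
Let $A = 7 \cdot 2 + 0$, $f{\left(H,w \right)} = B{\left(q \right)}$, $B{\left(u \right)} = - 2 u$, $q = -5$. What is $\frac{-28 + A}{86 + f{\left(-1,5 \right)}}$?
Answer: $- \frac{7}{48} \approx -0.14583$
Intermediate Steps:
$f{\left(H,w \right)} = 10$ ($f{\left(H,w \right)} = \left(-2\right) \left(-5\right) = 10$)
$A = 14$ ($A = 14 + 0 = 14$)
$\frac{-28 + A}{86 + f{\left(-1,5 \right)}} = \frac{-28 + 14}{86 + 10} = - \frac{14}{96} = \left(-14\right) \frac{1}{96} = - \frac{7}{48}$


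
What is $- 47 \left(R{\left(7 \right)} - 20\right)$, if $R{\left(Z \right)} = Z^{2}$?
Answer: $-1363$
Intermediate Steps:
$- 47 \left(R{\left(7 \right)} - 20\right) = - 47 \left(7^{2} - 20\right) = - 47 \left(49 - 20\right) = \left(-47\right) 29 = -1363$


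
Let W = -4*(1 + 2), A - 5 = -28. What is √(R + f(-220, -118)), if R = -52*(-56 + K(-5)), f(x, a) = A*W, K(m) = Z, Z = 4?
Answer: 2*√745 ≈ 54.589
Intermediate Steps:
A = -23 (A = 5 - 28 = -23)
W = -12 (W = -4*3 = -12)
K(m) = 4
f(x, a) = 276 (f(x, a) = -23*(-12) = 276)
R = 2704 (R = -52*(-56 + 4) = -52*(-52) = 2704)
√(R + f(-220, -118)) = √(2704 + 276) = √2980 = 2*√745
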